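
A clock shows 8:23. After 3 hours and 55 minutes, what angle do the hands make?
First find the time 3 hours and 55 minutes after 8:23.
Total minutes: 8 x 60 + 23 + 3 x 60 + 55 = 738.
738 mod 720 = 18 minutes = 12:18.
Now compute the angle at 12:18:
Hour hand: 0 x 30 + 18 x 0.5 = 9 degrees
Minute hand: 18 x 6 = 108 degrees
Difference: |9 - 108| = 99 degrees
The angle is 99 degrees

Final answer: 99 degrees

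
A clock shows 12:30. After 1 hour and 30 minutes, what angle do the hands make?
First find the time 1 hour and 30 minutes after 12:30.
Total minutes: 12 x 60 + 30 + 1 x 60 + 30 = 840.
840 mod 720 = 120 minutes = 2:00.
Now compute the angle at 2:00:
Hour hand: 2 x 30 + 0 x 0.5 = 60 degrees
Minute hand: 0 x 6 = 0 degrees
Difference: |60 - 0| = 60 degrees
The angle is 60 degrees

Final answer: 60 degrees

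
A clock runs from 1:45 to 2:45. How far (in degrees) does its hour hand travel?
The hour hand moves 0.5 degrees per minute.
Time elapsed: 2:45 - 1:45 = 60 minutes
Angular displacement: 60 x 0.5 = 30 degrees

Final answer: 30 degrees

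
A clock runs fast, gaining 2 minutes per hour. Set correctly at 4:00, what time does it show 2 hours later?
For every 60 true minutes, the faulty clock advances 60 + 2 = 62 minutes.
True elapsed: 2 hours = 120 minutes.
Faulty clock advances: 120 x 62/60 = 124 minutes (drift: 4 minutes ahead).
Shown time: 4:00 + 124 minutes = 6:04.

Final answer: 6:04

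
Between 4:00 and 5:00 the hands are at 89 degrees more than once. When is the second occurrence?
At t minutes past 4:00, the hour hand is at 30 x 4 + 0.5t degrees and the minute hand is at 6t degrees.
The smaller angle between them is 89 degrees when |30H - 5.5t| = 89 or |30H - 5.5t| = 271.
With H = 4, solve 30 x 4 - 5.5t = +/- target for each target:
  t = (30 x 4 - 89) / 5.5 = 5.64
  t = (30 x 4 + 89) / 5.5 = 38
  t = (30 x 4 - 271) / 5.5 = -27.45 (outside (0, 60))
  t = (30 x 4 + 271) / 5.5 = 71.09 (outside (0, 60))
Valid solutions in (0, 60): {5.64, 38} minutes.
The second occurrence is t = 38 minutes.
The hands form a 89-degree angle at 38 minutes past 4:00.

Final answer: 38 minutes past 4:00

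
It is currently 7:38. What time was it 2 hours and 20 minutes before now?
Starting time: 7:38 = 458 total minutes past 12:00
Subtracting: 2 hours and 20 minutes = 140 minutes
458 - 140 = 318 minutes
= 5 hours and 18 minutes past 12:00 = 5:18

Final answer: 5:18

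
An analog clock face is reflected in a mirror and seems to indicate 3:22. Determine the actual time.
Reflection across the vertical (12-6) axis maps a hand at angle A degrees to (360 - A) degrees, which sends a reading of T minutes past 12:00 to (720 - T) minutes past 12:00.
Mirror reads 3:22 = 202 minutes past 12:00.
Actual time: (720 - 202) mod 720 = 518 minutes = 8:38.

Final answer: 8:38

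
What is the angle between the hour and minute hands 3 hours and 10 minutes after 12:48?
First find the time 3 hours and 10 minutes after 12:48.
Total minutes: 12 x 60 + 48 + 3 x 60 + 10 = 958.
958 mod 720 = 238 minutes = 3:58.
Now compute the angle at 3:58:
Hour hand: 3 x 30 + 58 x 0.5 = 119 degrees
Minute hand: 58 x 6 = 348 degrees
Difference: |119 - 348| = 229 degrees
Smaller angle: 360 - 229 = 131 degrees

Final answer: 131 degrees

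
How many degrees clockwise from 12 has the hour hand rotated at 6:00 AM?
The hour hand moves 30 degrees per hour and 0.5 degrees per minute.
At 6:00: (6) x 30 + 0 x 0.5 = 180 + 0 = 180 degrees

Final answer: 180 degrees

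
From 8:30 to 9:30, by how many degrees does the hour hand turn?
The hour hand moves 0.5 degrees per minute.
Time elapsed: 9:30 - 8:30 = 60 minutes
Angular displacement: 60 x 0.5 = 30 degrees

Final answer: 30 degrees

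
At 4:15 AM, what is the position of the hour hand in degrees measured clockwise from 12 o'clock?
The hour hand moves 30 degrees per hour and 0.5 degrees per minute.
At 4:15: (4) x 30 + 15 x 0.5 = 120 + 7.5 = 127.5 degrees

Final answer: 127.5 degrees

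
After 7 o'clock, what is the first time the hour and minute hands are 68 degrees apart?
At t minutes past 7:00, the hour hand is at 30 x 7 + 0.5t degrees and the minute hand is at 6t degrees.
The smaller angle between them is 68 degrees when |30H - 5.5t| = 68 or |30H - 5.5t| = 292.
With H = 7, solve 30 x 7 - 5.5t = +/- target for each target:
  t = (30 x 7 - 68) / 5.5 = 25.82
  t = (30 x 7 + 68) / 5.5 = 50.55
  t = (30 x 7 - 292) / 5.5 = -14.91 (outside (0, 60))
  t = (30 x 7 + 292) / 5.5 = 91.27 (outside (0, 60))
Valid solutions in (0, 60): {25.82, 50.55} minutes.
The first occurrence is t = 25.82 minutes.
The hands form a 68-degree angle at 25.82 minutes past 7:00.

Final answer: 25.82 minutes past 7:00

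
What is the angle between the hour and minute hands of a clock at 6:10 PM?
Hour hand position: 6 x 30 + 10 x 0.5 = 185 degrees
Minute hand position: 10 x 6 = 60 degrees
Difference: |185 - 60| = 125 degrees
The angle between the hands is 125 degrees

Final answer: 125 degrees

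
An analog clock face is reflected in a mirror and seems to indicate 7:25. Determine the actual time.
Reflection across the vertical (12-6) axis maps a hand at angle A degrees to (360 - A) degrees, which sends a reading of T minutes past 12:00 to (720 - T) minutes past 12:00.
Mirror reads 7:25 = 445 minutes past 12:00.
Actual time: (720 - 445) mod 720 = 275 minutes = 4:35.

Final answer: 4:35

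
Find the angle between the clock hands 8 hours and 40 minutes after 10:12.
First find the time 8 hours and 40 minutes after 10:12.
Total minutes: 10 x 60 + 12 + 8 x 60 + 40 = 1132.
1132 mod 720 = 412 minutes = 6:52.
Now compute the angle at 6:52:
Hour hand: 6 x 30 + 52 x 0.5 = 206 degrees
Minute hand: 52 x 6 = 312 degrees
Difference: |206 - 312| = 106 degrees
The angle is 106 degrees

Final answer: 106 degrees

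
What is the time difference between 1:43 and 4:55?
From 1:43 to 4:55:
(4 x 60 + 55) - (1 x 60 + 43) = 295 - 103 = 192 minutes
= 3 hours and 12 minutes

Final answer: 3 hours and 12 minutes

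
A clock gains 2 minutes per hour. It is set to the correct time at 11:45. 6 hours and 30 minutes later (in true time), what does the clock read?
For every 60 true minutes, the faulty clock advances 60 + 2 = 62 minutes.
True elapsed: 6 hours and 30 minutes = 390 minutes.
Faulty clock advances: 390 x 62/60 = 403 minutes (drift: 13 minutes ahead).
Shown time: 11:45 + 403 minutes = 6:28.

Final answer: 6:28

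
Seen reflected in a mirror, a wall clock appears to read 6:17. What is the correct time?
Reflection across the vertical (12-6) axis maps a hand at angle A degrees to (360 - A) degrees, which sends a reading of T minutes past 12:00 to (720 - T) minutes past 12:00.
Mirror reads 6:17 = 377 minutes past 12:00.
Actual time: (720 - 377) mod 720 = 343 minutes = 5:43.

Final answer: 5:43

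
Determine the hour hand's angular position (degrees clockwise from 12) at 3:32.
The hour hand moves 30 degrees per hour and 0.5 degrees per minute.
At 3:32: (3) x 30 + 32 x 0.5 = 90 + 16 = 106 degrees

Final answer: 106 degrees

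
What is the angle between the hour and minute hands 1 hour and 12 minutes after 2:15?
First find the time 1 hour and 12 minutes after 2:15.
Total minutes: 2 x 60 + 15 + 1 x 60 + 12 = 207.
207 mod 720 = 207 minutes = 3:27.
Now compute the angle at 3:27:
Hour hand: 3 x 30 + 27 x 0.5 = 103.5 degrees
Minute hand: 27 x 6 = 162 degrees
Difference: |103.5 - 162| = 58.5 degrees
The angle is 58.5 degrees

Final answer: 58.5 degrees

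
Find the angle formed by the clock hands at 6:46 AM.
Hour hand position: 6 x 30 + 46 x 0.5 = 203 degrees
Minute hand position: 46 x 6 = 276 degrees
Difference: |203 - 276| = 73 degrees
The angle between the hands is 73 degrees

Final answer: 73 degrees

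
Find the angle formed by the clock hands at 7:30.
Hour hand position: 7 x 30 + 30 x 0.5 = 225 degrees
Minute hand position: 30 x 6 = 180 degrees
Difference: |225 - 180| = 45 degrees
The angle between the hands is 45 degrees

Final answer: 45 degrees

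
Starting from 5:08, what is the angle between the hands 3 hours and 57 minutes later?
First find the time 3 hours and 57 minutes after 5:08.
Total minutes: 5 x 60 + 8 + 3 x 60 + 57 = 545.
545 mod 720 = 545 minutes = 9:05.
Now compute the angle at 9:05:
Hour hand: 9 x 30 + 5 x 0.5 = 272.5 degrees
Minute hand: 5 x 6 = 30 degrees
Difference: |272.5 - 30| = 242.5 degrees
Smaller angle: 360 - 242.5 = 117.5 degrees

Final answer: 117.5 degrees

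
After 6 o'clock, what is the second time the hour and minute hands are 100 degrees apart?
At t minutes past 6:00, the hour hand is at 30 x 6 + 0.5t degrees and the minute hand is at 6t degrees.
The smaller angle between them is 100 degrees when |30H - 5.5t| = 100 or |30H - 5.5t| = 260.
With H = 6, solve 30 x 6 - 5.5t = +/- target for each target:
  t = (30 x 6 - 100) / 5.5 = 14.55
  t = (30 x 6 + 100) / 5.5 = 50.91
  t = (30 x 6 - 260) / 5.5 = -14.55 (outside (0, 60))
  t = (30 x 6 + 260) / 5.5 = 80 (outside (0, 60))
Valid solutions in (0, 60): {14.55, 50.91} minutes.
The second occurrence is t = 50.91 minutes.
The hands form a 100-degree angle at 50.91 minutes past 6:00.

Final answer: 50.91 minutes past 6:00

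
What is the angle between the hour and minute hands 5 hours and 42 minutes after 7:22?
First find the time 5 hours and 42 minutes after 7:22.
Total minutes: 7 x 60 + 22 + 5 x 60 + 42 = 784.
784 mod 720 = 64 minutes = 1:04.
Now compute the angle at 1:04:
Hour hand: 1 x 30 + 4 x 0.5 = 32 degrees
Minute hand: 4 x 6 = 24 degrees
Difference: |32 - 24| = 8 degrees
The angle is 8 degrees

Final answer: 8 degrees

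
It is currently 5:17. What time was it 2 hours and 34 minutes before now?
Starting time: 5:17 = 317 total minutes past 12:00
Subtracting: 2 hours and 34 minutes = 154 minutes
317 - 154 = 163 minutes
= 2 hours and 43 minutes past 12:00 = 2:43

Final answer: 2:43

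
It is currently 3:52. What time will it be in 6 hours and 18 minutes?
Starting time: 3:52
Adding 18 minutes to 52 minutes: 52 + 18 = 70 minutes = 1 hour and 10 minutes
Adding 6 hours: 3 + 6 + 1 (carry) = 10
Final time: 10:10

Final answer: 10:10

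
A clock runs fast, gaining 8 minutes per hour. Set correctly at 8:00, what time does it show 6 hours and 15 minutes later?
For every 60 true minutes, the faulty clock advances 60 + 8 = 68 minutes.
True elapsed: 6 hours and 15 minutes = 375 minutes.
Faulty clock advances: 375 x 68/60 = 425 minutes (drift: 50 minutes ahead).
Shown time: 8:00 + 425 minutes = 3:05.

Final answer: 3:05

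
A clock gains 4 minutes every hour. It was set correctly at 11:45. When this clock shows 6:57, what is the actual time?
For every 60 true minutes, the faulty clock advances 64 minutes, so 1 faulty-clock minute corresponds to 60/64 true minutes.
From 11:45 to 6:57 on the faulty dial is 432 minutes.
True elapsed: 432 x 60/64 = 405 minutes = 6 hours and 45 minutes.
True time: 11:45 + 6 hours and 45 minutes = 6:30.

Final answer: 6:30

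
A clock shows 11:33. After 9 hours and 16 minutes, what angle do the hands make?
First find the time 9 hours and 16 minutes after 11:33.
Total minutes: 11 x 60 + 33 + 9 x 60 + 16 = 1249.
1249 mod 720 = 529 minutes = 8:49.
Now compute the angle at 8:49:
Hour hand: 8 x 30 + 49 x 0.5 = 264.5 degrees
Minute hand: 49 x 6 = 294 degrees
Difference: |264.5 - 294| = 29.5 degrees
The angle is 29.5 degrees

Final answer: 29.5 degrees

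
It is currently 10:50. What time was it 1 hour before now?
Starting time: 10:50 = 650 total minutes past 12:00
Subtracting: 1 hour = 60 minutes
650 - 60 = 590 minutes
= 9 hours and 50 minutes past 12:00 = 9:50

Final answer: 9:50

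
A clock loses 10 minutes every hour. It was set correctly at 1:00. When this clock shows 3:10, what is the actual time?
For every 60 true minutes, the faulty clock advances 50 minutes, so 1 faulty-clock minute corresponds to 60/50 true minutes.
From 1:00 to 3:10 on the faulty dial is 130 minutes.
True elapsed: 130 x 60/50 = 156 minutes = 2 hours and 36 minutes.
True time: 1:00 + 2 hours and 36 minutes = 3:36.

Final answer: 3:36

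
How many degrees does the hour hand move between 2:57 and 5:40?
The hour hand moves 0.5 degrees per minute.
Time elapsed: 5:40 - 2:57 = 163 minutes
Angular displacement: 163 x 0.5 = 81.5 degrees

Final answer: 81.5 degrees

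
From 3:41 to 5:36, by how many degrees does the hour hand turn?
The hour hand moves 0.5 degrees per minute.
Time elapsed: 5:36 - 3:41 = 115 minutes
Angular displacement: 115 x 0.5 = 57.5 degrees

Final answer: 57.5 degrees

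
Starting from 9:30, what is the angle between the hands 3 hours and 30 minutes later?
First find the time 3 hours and 30 minutes after 9:30.
Total minutes: 9 x 60 + 30 + 3 x 60 + 30 = 780.
780 mod 720 = 60 minutes = 1:00.
Now compute the angle at 1:00:
Hour hand: 1 x 30 + 0 x 0.5 = 30 degrees
Minute hand: 0 x 6 = 0 degrees
Difference: |30 - 0| = 30 degrees
The angle is 30 degrees

Final answer: 30 degrees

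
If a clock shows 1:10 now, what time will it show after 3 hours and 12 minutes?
Starting time: 1:10
Adding 12 minutes to 10 minutes: 10 + 12 = 22 minutes
Adding 3 hours: 1 + 3 = 4
Final time: 4:22

Final answer: 4:22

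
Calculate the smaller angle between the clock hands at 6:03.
Hour hand position: 6 x 30 + 3 x 0.5 = 181.5 degrees
Minute hand position: 3 x 6 = 18 degrees
Difference: |181.5 - 18| = 163.5 degrees
The angle between the hands is 163.5 degrees

Final answer: 163.5 degrees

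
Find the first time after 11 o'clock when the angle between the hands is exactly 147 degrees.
At t minutes past 11:00, the hour hand is at 30 x 11 + 0.5t degrees and the minute hand is at 6t degrees.
The smaller angle between them is 147 degrees when |30H - 5.5t| = 147 or |30H - 5.5t| = 213.
With H = 11, solve 30 x 11 - 5.5t = +/- target for each target:
  t = (30 x 11 - 147) / 5.5 = 33.27
  t = (30 x 11 + 147) / 5.5 = 86.73 (outside (0, 60))
  t = (30 x 11 - 213) / 5.5 = 21.27
  t = (30 x 11 + 213) / 5.5 = 98.73 (outside (0, 60))
Valid solutions in (0, 60): {21.27, 33.27} minutes.
The first occurrence is t = 21.27 minutes.
The hands form a 147-degree angle at 21.27 minutes past 11:00.

Final answer: 21.27 minutes past 11:00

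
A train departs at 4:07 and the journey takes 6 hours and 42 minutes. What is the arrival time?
Starting time: 4:07
Adding 42 minutes to 7 minutes: 7 + 42 = 49 minutes
Adding 6 hours: 4 + 6 = 10
Final time: 10:49

Final answer: 10:49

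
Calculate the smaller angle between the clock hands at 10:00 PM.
Hour hand position: 10 x 30 + 0 x 0.5 = 300 degrees
Minute hand position: 0 x 6 = 0 degrees
Difference: |300 - 0| = 300 degrees
Since 300 > 180, the smaller angle is 360 - 300 = 60 degrees

Final answer: 60 degrees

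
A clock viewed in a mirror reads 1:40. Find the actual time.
Reflection across the vertical (12-6) axis maps a hand at angle A degrees to (360 - A) degrees, which sends a reading of T minutes past 12:00 to (720 - T) minutes past 12:00.
Mirror reads 1:40 = 100 minutes past 12:00.
Actual time: (720 - 100) mod 720 = 620 minutes = 10:20.

Final answer: 10:20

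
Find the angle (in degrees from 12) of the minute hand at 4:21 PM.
The minute hand moves 6 degrees per minute.
At 4:21: 21 x 6 = 126 degrees

Final answer: 126 degrees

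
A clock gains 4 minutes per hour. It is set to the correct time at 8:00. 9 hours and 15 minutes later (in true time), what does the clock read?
For every 60 true minutes, the faulty clock advances 60 + 4 = 64 minutes.
True elapsed: 9 hours and 15 minutes = 555 minutes.
Faulty clock advances: 555 x 64/60 = 592 minutes (drift: 37 minutes ahead).
Shown time: 8:00 + 592 minutes = 5:52.

Final answer: 5:52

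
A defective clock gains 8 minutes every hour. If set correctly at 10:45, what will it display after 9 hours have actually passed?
For every 60 true minutes, the faulty clock advances 60 + 8 = 68 minutes.
True elapsed: 9 hours = 540 minutes.
Faulty clock advances: 540 x 68/60 = 612 minutes (drift: 72 minutes ahead).
Shown time: 10:45 + 612 minutes = 8:57.

Final answer: 8:57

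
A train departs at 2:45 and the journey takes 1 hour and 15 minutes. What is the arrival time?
Starting time: 2:45
Adding 15 minutes to 45 minutes: 45 + 15 = 60 minutes = 1 hour
Adding 1 hour: 2 + 1 + 1 (carry) = 4
Final time: 4:00

Final answer: 4:00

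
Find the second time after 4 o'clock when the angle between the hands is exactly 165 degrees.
At t minutes past 4:00, the hour hand is at 30 x 4 + 0.5t degrees and the minute hand is at 6t degrees.
The smaller angle between them is 165 degrees when |30H - 5.5t| = 165 or |30H - 5.5t| = 195.
With H = 4, solve 30 x 4 - 5.5t = +/- target for each target:
  t = (30 x 4 - 165) / 5.5 = -8.18 (outside (0, 60))
  t = (30 x 4 + 165) / 5.5 = 51.82
  t = (30 x 4 - 195) / 5.5 = -13.64 (outside (0, 60))
  t = (30 x 4 + 195) / 5.5 = 57.27
Valid solutions in (0, 60): {51.82, 57.27} minutes.
The second occurrence is t = 57.27 minutes.
The hands form a 165-degree angle at 57.27 minutes past 4:00.

Final answer: 57.27 minutes past 4:00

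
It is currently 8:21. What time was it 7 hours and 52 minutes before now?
Starting time: 8:21 = 501 total minutes past 12:00
Subtracting: 7 hours and 52 minutes = 472 minutes
501 - 472 = 29 minutes
= 29 minutes past 12:00 = 12:29

Final answer: 12:29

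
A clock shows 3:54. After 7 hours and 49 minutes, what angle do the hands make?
First find the time 7 hours and 49 minutes after 3:54.
Total minutes: 3 x 60 + 54 + 7 x 60 + 49 = 703.
703 mod 720 = 703 minutes = 11:43.
Now compute the angle at 11:43:
Hour hand: 11 x 30 + 43 x 0.5 = 351.5 degrees
Minute hand: 43 x 6 = 258 degrees
Difference: |351.5 - 258| = 93.5 degrees
The angle is 93.5 degrees

Final answer: 93.5 degrees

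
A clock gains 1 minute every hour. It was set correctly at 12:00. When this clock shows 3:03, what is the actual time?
For every 60 true minutes, the faulty clock advances 61 minutes, so 1 faulty-clock minute corresponds to 60/61 true minutes.
From 12:00 to 3:03 on the faulty dial is 183 minutes.
True elapsed: 183 x 60/61 = 180 minutes = 3 hours.
True time: 12:00 + 3 hours = 3:00.

Final answer: 3:00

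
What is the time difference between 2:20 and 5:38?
From 2:20 to 5:38:
(5 x 60 + 38) - (2 x 60 + 20) = 338 - 140 = 198 minutes
= 3 hours and 18 minutes

Final answer: 3 hours and 18 minutes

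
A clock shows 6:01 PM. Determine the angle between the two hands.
Hour hand position: 6 x 30 + 1 x 0.5 = 180.5 degrees
Minute hand position: 1 x 6 = 6 degrees
Difference: |180.5 - 6| = 174.5 degrees
The angle between the hands is 174.5 degrees

Final answer: 174.5 degrees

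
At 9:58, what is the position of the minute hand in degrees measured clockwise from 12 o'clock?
The minute hand moves 6 degrees per minute.
At 9:58: 58 x 6 = 348 degrees

Final answer: 348 degrees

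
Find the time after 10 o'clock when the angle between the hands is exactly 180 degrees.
For hands to be 180 degrees apart: |30H - 5.5t| = 180
With H = 10: t = (30 x 10 + 180)/5.5 = 87.27 or t = (30 x 10 - 180)/5.5 = 21.82
First valid solution (0 < t < 60): t = 21.82 minutes
The hands are opposite at 21.82 minutes past 10:00.

Final answer: 21.82 minutes past 10:00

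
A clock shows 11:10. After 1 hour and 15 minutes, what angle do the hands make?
First find the time 1 hour and 15 minutes after 11:10.
Total minutes: 11 x 60 + 10 + 1 x 60 + 15 = 745.
745 mod 720 = 25 minutes = 12:25.
Now compute the angle at 12:25:
Hour hand: 0 x 30 + 25 x 0.5 = 12.5 degrees
Minute hand: 25 x 6 = 150 degrees
Difference: |12.5 - 150| = 137.5 degrees
The angle is 137.5 degrees

Final answer: 137.5 degrees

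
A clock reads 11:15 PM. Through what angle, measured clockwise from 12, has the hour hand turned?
The hour hand moves 30 degrees per hour and 0.5 degrees per minute.
At 11:15: (11) x 30 + 15 x 0.5 = 330 + 7.5 = 337.5 degrees

Final answer: 337.5 degrees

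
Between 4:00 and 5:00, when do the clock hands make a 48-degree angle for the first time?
At t minutes past 4:00, the hour hand is at 30 x 4 + 0.5t degrees and the minute hand is at 6t degrees.
The smaller angle between them is 48 degrees when |30H - 5.5t| = 48 or |30H - 5.5t| = 312.
With H = 4, solve 30 x 4 - 5.5t = +/- target for each target:
  t = (30 x 4 - 48) / 5.5 = 13.09
  t = (30 x 4 + 48) / 5.5 = 30.55
  t = (30 x 4 - 312) / 5.5 = -34.91 (outside (0, 60))
  t = (30 x 4 + 312) / 5.5 = 78.55 (outside (0, 60))
Valid solutions in (0, 60): {13.09, 30.55} minutes.
The first occurrence is t = 13.09 minutes.
The hands form a 48-degree angle at 13.09 minutes past 4:00.

Final answer: 13.09 minutes past 4:00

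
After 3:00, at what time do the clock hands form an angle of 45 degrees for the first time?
At t minutes past 3:00, the hour hand is at 30 x 3 + 0.5t degrees and the minute hand is at 6t degrees.
The smaller angle between them is 45 degrees when |30H - 5.5t| = 45 or |30H - 5.5t| = 315.
With H = 3, solve 30 x 3 - 5.5t = +/- target for each target:
  t = (30 x 3 - 45) / 5.5 = 8.18
  t = (30 x 3 + 45) / 5.5 = 24.55
  t = (30 x 3 - 315) / 5.5 = -40.91 (outside (0, 60))
  t = (30 x 3 + 315) / 5.5 = 73.64 (outside (0, 60))
Valid solutions in (0, 60): {8.18, 24.55} minutes.
The first occurrence is t = 8.18 minutes.
The hands form a 45-degree angle at 8.18 minutes past 3:00.

Final answer: 8.18 minutes past 3:00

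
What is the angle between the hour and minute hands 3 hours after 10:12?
First find the time 3 hours after 10:12.
Total minutes: 10 x 60 + 12 + 3 x 60 + 0 = 792.
792 mod 720 = 72 minutes = 1:12.
Now compute the angle at 1:12:
Hour hand: 1 x 30 + 12 x 0.5 = 36 degrees
Minute hand: 12 x 6 = 72 degrees
Difference: |36 - 72| = 36 degrees
The angle is 36 degrees

Final answer: 36 degrees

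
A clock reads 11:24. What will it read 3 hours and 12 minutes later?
Starting time: 11:24
Adding 12 minutes to 24 minutes: 24 + 12 = 36 minutes
Adding 3 hours: 11 + 3 = 14 - 12 = 2
Final time: 2:36

Final answer: 2:36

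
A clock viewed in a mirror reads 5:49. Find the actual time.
Reflection across the vertical (12-6) axis maps a hand at angle A degrees to (360 - A) degrees, which sends a reading of T minutes past 12:00 to (720 - T) minutes past 12:00.
Mirror reads 5:49 = 349 minutes past 12:00.
Actual time: (720 - 349) mod 720 = 371 minutes = 6:11.

Final answer: 6:11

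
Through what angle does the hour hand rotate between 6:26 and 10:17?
The hour hand moves 0.5 degrees per minute.
Time elapsed: 10:17 - 6:26 = 231 minutes
Angular displacement: 231 x 0.5 = 115.5 degrees

Final answer: 115.5 degrees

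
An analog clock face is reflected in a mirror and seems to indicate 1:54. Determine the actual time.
Reflection across the vertical (12-6) axis maps a hand at angle A degrees to (360 - A) degrees, which sends a reading of T minutes past 12:00 to (720 - T) minutes past 12:00.
Mirror reads 1:54 = 114 minutes past 12:00.
Actual time: (720 - 114) mod 720 = 606 minutes = 10:06.

Final answer: 10:06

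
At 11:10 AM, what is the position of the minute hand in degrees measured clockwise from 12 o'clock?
The minute hand moves 6 degrees per minute.
At 11:10: 10 x 6 = 60 degrees

Final answer: 60 degrees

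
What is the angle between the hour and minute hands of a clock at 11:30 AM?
Hour hand position: 11 x 30 + 30 x 0.5 = 345 degrees
Minute hand position: 30 x 6 = 180 degrees
Difference: |345 - 180| = 165 degrees
The angle between the hands is 165 degrees

Final answer: 165 degrees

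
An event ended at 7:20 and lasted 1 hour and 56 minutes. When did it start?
Starting time: 7:20 = 440 total minutes past 12:00
Subtracting: 1 hour and 56 minutes = 116 minutes
440 - 116 = 324 minutes
= 5 hours and 24 minutes past 12:00 = 5:24

Final answer: 5:24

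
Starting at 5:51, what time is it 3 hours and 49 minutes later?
Starting time: 5:51
Adding 49 minutes to 51 minutes: 51 + 49 = 100 minutes = 1 hour and 40 minutes
Adding 3 hours: 5 + 3 + 1 (carry) = 9
Final time: 9:40

Final answer: 9:40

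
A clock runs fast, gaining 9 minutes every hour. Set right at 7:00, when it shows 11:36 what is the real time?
For every 60 true minutes, the faulty clock advances 69 minutes, so 1 faulty-clock minute corresponds to 60/69 true minutes.
From 7:00 to 11:36 on the faulty dial is 276 minutes.
True elapsed: 276 x 60/69 = 240 minutes = 4 hours.
True time: 7:00 + 4 hours = 11:00.

Final answer: 11:00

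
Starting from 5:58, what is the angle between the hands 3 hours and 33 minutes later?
First find the time 3 hours and 33 minutes after 5:58.
Total minutes: 5 x 60 + 58 + 3 x 60 + 33 = 571.
571 mod 720 = 571 minutes = 9:31.
Now compute the angle at 9:31:
Hour hand: 9 x 30 + 31 x 0.5 = 285.5 degrees
Minute hand: 31 x 6 = 186 degrees
Difference: |285.5 - 186| = 99.5 degrees
The angle is 99.5 degrees

Final answer: 99.5 degrees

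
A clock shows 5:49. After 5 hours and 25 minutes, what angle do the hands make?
First find the time 5 hours and 25 minutes after 5:49.
Total minutes: 5 x 60 + 49 + 5 x 60 + 25 = 674.
674 mod 720 = 674 minutes = 11:14.
Now compute the angle at 11:14:
Hour hand: 11 x 30 + 14 x 0.5 = 337 degrees
Minute hand: 14 x 6 = 84 degrees
Difference: |337 - 84| = 253 degrees
Smaller angle: 360 - 253 = 107 degrees

Final answer: 107 degrees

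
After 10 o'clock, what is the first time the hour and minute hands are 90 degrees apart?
At t minutes past 10:00, the hour hand is at 30 x 10 + 0.5t degrees and the minute hand is at 6t degrees.
The smaller angle between them is 90 degrees when |30H - 5.5t| = 90 or |30H - 5.5t| = 270.
With H = 10, solve 30 x 10 - 5.5t = +/- target for each target:
  t = (30 x 10 - 90) / 5.5 = 38.18
  t = (30 x 10 + 90) / 5.5 = 70.91 (outside (0, 60))
  t = (30 x 10 - 270) / 5.5 = 5.45
  t = (30 x 10 + 270) / 5.5 = 103.64 (outside (0, 60))
Valid solutions in (0, 60): {5.45, 38.18} minutes.
The first occurrence is t = 5.45 minutes.
The hands form a 90-degree angle at 5.45 minutes past 10:00.

Final answer: 5.45 minutes past 10:00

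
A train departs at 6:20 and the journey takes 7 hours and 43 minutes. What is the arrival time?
Starting time: 6:20
Adding 43 minutes to 20 minutes: 20 + 43 = 63 minutes = 1 hour and 3 minutes
Adding 7 hours: 6 + 7 + 1 (carry) = 14 - 12 = 2
Final time: 2:03

Final answer: 2:03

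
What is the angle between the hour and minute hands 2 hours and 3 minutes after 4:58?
First find the time 2 hours and 3 minutes after 4:58.
Total minutes: 4 x 60 + 58 + 2 x 60 + 3 = 421.
421 mod 720 = 421 minutes = 7:01.
Now compute the angle at 7:01:
Hour hand: 7 x 30 + 1 x 0.5 = 210.5 degrees
Minute hand: 1 x 6 = 6 degrees
Difference: |210.5 - 6| = 204.5 degrees
Smaller angle: 360 - 204.5 = 155.5 degrees

Final answer: 155.5 degrees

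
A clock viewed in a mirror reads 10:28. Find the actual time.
Reflection across the vertical (12-6) axis maps a hand at angle A degrees to (360 - A) degrees, which sends a reading of T minutes past 12:00 to (720 - T) minutes past 12:00.
Mirror reads 10:28 = 628 minutes past 12:00.
Actual time: (720 - 628) mod 720 = 92 minutes = 1:32.

Final answer: 1:32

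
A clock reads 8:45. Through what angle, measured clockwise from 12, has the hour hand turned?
The hour hand moves 30 degrees per hour and 0.5 degrees per minute.
At 8:45: (8) x 30 + 45 x 0.5 = 240 + 22.5 = 262.5 degrees

Final answer: 262.5 degrees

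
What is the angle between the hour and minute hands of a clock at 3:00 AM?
Hour hand position: 3 x 30 + 0 x 0.5 = 90 degrees
Minute hand position: 0 x 6 = 0 degrees
Difference: |90 - 0| = 90 degrees
The angle between the hands is 90 degrees

Final answer: 90 degrees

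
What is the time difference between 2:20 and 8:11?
From 2:20 to 8:11:
(8 x 60 + 11) - (2 x 60 + 20) = 491 - 140 = 351 minutes
= 5 hours and 51 minutes

Final answer: 5 hours and 51 minutes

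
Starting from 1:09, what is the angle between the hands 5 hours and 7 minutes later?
First find the time 5 hours and 7 minutes after 1:09.
Total minutes: 1 x 60 + 9 + 5 x 60 + 7 = 376.
376 mod 720 = 376 minutes = 6:16.
Now compute the angle at 6:16:
Hour hand: 6 x 30 + 16 x 0.5 = 188 degrees
Minute hand: 16 x 6 = 96 degrees
Difference: |188 - 96| = 92 degrees
The angle is 92 degrees

Final answer: 92 degrees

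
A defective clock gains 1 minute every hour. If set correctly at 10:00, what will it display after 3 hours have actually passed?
For every 60 true minutes, the faulty clock advances 60 + 1 = 61 minutes.
True elapsed: 3 hours = 180 minutes.
Faulty clock advances: 180 x 61/60 = 183 minutes (drift: 3 minutes ahead).
Shown time: 10:00 + 183 minutes = 1:03.

Final answer: 1:03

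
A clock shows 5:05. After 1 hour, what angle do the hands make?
First find the time 1 hour after 5:05.
Total minutes: 5 x 60 + 5 + 1 x 60 + 0 = 365.
365 mod 720 = 365 minutes = 6:05.
Now compute the angle at 6:05:
Hour hand: 6 x 30 + 5 x 0.5 = 182.5 degrees
Minute hand: 5 x 6 = 30 degrees
Difference: |182.5 - 30| = 152.5 degrees
The angle is 152.5 degrees

Final answer: 152.5 degrees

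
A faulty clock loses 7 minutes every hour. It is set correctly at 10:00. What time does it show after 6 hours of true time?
For every 60 true minutes, the faulty clock advances 60 - 7 = 53 minutes.
True elapsed: 6 hours = 360 minutes.
Faulty clock advances: 360 x 53/60 = 318 minutes (drift: 42 minutes behind).
Shown time: 10:00 + 318 minutes = 3:18.

Final answer: 3:18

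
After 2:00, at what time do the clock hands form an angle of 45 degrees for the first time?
At t minutes past 2:00, the hour hand is at 30 x 2 + 0.5t degrees and the minute hand is at 6t degrees.
The smaller angle between them is 45 degrees when |30H - 5.5t| = 45 or |30H - 5.5t| = 315.
With H = 2, solve 30 x 2 - 5.5t = +/- target for each target:
  t = (30 x 2 - 45) / 5.5 = 2.73
  t = (30 x 2 + 45) / 5.5 = 19.09
  t = (30 x 2 - 315) / 5.5 = -46.36 (outside (0, 60))
  t = (30 x 2 + 315) / 5.5 = 68.18 (outside (0, 60))
Valid solutions in (0, 60): {2.73, 19.09} minutes.
The first occurrence is t = 2.73 minutes.
The hands form a 45-degree angle at 2.73 minutes past 2:00.

Final answer: 2.73 minutes past 2:00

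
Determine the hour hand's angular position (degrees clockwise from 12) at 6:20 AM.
The hour hand moves 30 degrees per hour and 0.5 degrees per minute.
At 6:20: (6) x 30 + 20 x 0.5 = 180 + 10 = 190 degrees

Final answer: 190 degrees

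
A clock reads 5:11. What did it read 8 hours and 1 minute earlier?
Starting time: 5:11 = 311 total minutes past 12:00
Subtracting: 8 hours and 1 minute = 481 minutes
311 - 481 = -170 (negative, add 12 hours = 720) = 550 minutes
= 9 hours and 10 minutes past 12:00 = 9:10

Final answer: 9:10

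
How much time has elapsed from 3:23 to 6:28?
From 3:23 to 6:28:
(6 x 60 + 28) - (3 x 60 + 23) = 388 - 203 = 185 minutes
= 3 hours and 5 minutes

Final answer: 3 hours and 5 minutes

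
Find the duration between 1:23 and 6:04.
From 1:23 to 6:04:
(6 x 60 + 4) - (1 x 60 + 23) = 364 - 83 = 281 minutes
= 4 hours and 41 minutes

Final answer: 4 hours and 41 minutes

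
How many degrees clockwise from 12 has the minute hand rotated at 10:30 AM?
The minute hand moves 6 degrees per minute.
At 10:30: 30 x 6 = 180 degrees

Final answer: 180 degrees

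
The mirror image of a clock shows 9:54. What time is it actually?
Reflection across the vertical (12-6) axis maps a hand at angle A degrees to (360 - A) degrees, which sends a reading of T minutes past 12:00 to (720 - T) minutes past 12:00.
Mirror reads 9:54 = 594 minutes past 12:00.
Actual time: (720 - 594) mod 720 = 126 minutes = 2:06.

Final answer: 2:06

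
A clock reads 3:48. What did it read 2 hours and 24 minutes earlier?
Starting time: 3:48 = 228 total minutes past 12:00
Subtracting: 2 hours and 24 minutes = 144 minutes
228 - 144 = 84 minutes
= 1 hour and 24 minutes past 12:00 = 1:24

Final answer: 1:24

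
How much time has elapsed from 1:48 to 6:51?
From 1:48 to 6:51:
(6 x 60 + 51) - (1 x 60 + 48) = 411 - 108 = 303 minutes
= 5 hours and 3 minutes

Final answer: 5 hours and 3 minutes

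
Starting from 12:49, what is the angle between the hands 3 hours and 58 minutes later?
First find the time 3 hours and 58 minutes after 12:49.
Total minutes: 12 x 60 + 49 + 3 x 60 + 58 = 1007.
1007 mod 720 = 287 minutes = 4:47.
Now compute the angle at 4:47:
Hour hand: 4 x 30 + 47 x 0.5 = 143.5 degrees
Minute hand: 47 x 6 = 282 degrees
Difference: |143.5 - 282| = 138.5 degrees
The angle is 138.5 degrees

Final answer: 138.5 degrees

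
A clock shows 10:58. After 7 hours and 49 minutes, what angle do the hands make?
First find the time 7 hours and 49 minutes after 10:58.
Total minutes: 10 x 60 + 58 + 7 x 60 + 49 = 1127.
1127 mod 720 = 407 minutes = 6:47.
Now compute the angle at 6:47:
Hour hand: 6 x 30 + 47 x 0.5 = 203.5 degrees
Minute hand: 47 x 6 = 282 degrees
Difference: |203.5 - 282| = 78.5 degrees
The angle is 78.5 degrees

Final answer: 78.5 degrees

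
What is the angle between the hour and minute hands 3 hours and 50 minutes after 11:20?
First find the time 3 hours and 50 minutes after 11:20.
Total minutes: 11 x 60 + 20 + 3 x 60 + 50 = 910.
910 mod 720 = 190 minutes = 3:10.
Now compute the angle at 3:10:
Hour hand: 3 x 30 + 10 x 0.5 = 95 degrees
Minute hand: 10 x 6 = 60 degrees
Difference: |95 - 60| = 35 degrees
The angle is 35 degrees

Final answer: 35 degrees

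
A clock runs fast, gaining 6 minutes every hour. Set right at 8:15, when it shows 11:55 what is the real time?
For every 60 true minutes, the faulty clock advances 66 minutes, so 1 faulty-clock minute corresponds to 60/66 true minutes.
From 8:15 to 11:55 on the faulty dial is 220 minutes.
True elapsed: 220 x 60/66 = 200 minutes = 3 hours and 20 minutes.
True time: 8:15 + 3 hours and 20 minutes = 11:35.

Final answer: 11:35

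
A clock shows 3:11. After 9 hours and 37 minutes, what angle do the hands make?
First find the time 9 hours and 37 minutes after 3:11.
Total minutes: 3 x 60 + 11 + 9 x 60 + 37 = 768.
768 mod 720 = 48 minutes = 12:48.
Now compute the angle at 12:48:
Hour hand: 0 x 30 + 48 x 0.5 = 24 degrees
Minute hand: 48 x 6 = 288 degrees
Difference: |24 - 288| = 264 degrees
Smaller angle: 360 - 264 = 96 degrees

Final answer: 96 degrees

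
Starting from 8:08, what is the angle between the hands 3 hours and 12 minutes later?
First find the time 3 hours and 12 minutes after 8:08.
Total minutes: 8 x 60 + 8 + 3 x 60 + 12 = 680.
680 mod 720 = 680 minutes = 11:20.
Now compute the angle at 11:20:
Hour hand: 11 x 30 + 20 x 0.5 = 340 degrees
Minute hand: 20 x 6 = 120 degrees
Difference: |340 - 120| = 220 degrees
Smaller angle: 360 - 220 = 140 degrees

Final answer: 140 degrees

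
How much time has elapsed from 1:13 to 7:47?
From 1:13 to 7:47:
(7 x 60 + 47) - (1 x 60 + 13) = 467 - 73 = 394 minutes
= 6 hours and 34 minutes

Final answer: 6 hours and 34 minutes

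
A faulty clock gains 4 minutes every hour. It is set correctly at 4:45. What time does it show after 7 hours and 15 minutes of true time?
For every 60 true minutes, the faulty clock advances 60 + 4 = 64 minutes.
True elapsed: 7 hours and 15 minutes = 435 minutes.
Faulty clock advances: 435 x 64/60 = 464 minutes (drift: 29 minutes ahead).
Shown time: 4:45 + 464 minutes = 12:29.

Final answer: 12:29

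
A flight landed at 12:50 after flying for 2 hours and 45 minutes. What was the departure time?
Starting time: 12:50 = 50 total minutes past 12:00
Subtracting: 2 hours and 45 minutes = 165 minutes
50 - 165 = -115 (negative, add 12 hours = 720) = 605 minutes
= 10 hours and 5 minutes past 12:00 = 10:05

Final answer: 10:05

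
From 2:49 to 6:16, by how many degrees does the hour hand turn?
The hour hand moves 0.5 degrees per minute.
Time elapsed: 6:16 - 2:49 = 207 minutes
Angular displacement: 207 x 0.5 = 103.5 degrees

Final answer: 103.5 degrees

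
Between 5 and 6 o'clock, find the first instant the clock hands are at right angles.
At t minutes past 5:00, the hour hand is at 30 x 5 + 0.5t degrees and the minute hand is at 6t degrees.
The smaller angle between them is 90 degrees when |30H - 5.5t| = 90 or |30H - 5.5t| = 270.
With H = 5, solve 30 x 5 - 5.5t = +/- target for each target:
  t = (30 x 5 - 90) / 5.5 = 10.91
  t = (30 x 5 + 90) / 5.5 = 43.64
  t = (30 x 5 - 270) / 5.5 = -21.82 (outside (0, 60))
  t = (30 x 5 + 270) / 5.5 = 76.36 (outside (0, 60))
Valid solutions in (0, 60): {10.91, 43.64} minutes.
First occurrence: t = 10.91 minutes.
The hands are at right angles at 10.91 minutes past 5:00.

Final answer: 10.91 minutes past 5:00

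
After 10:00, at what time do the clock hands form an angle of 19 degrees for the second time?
At t minutes past 10:00, the hour hand is at 30 x 10 + 0.5t degrees and the minute hand is at 6t degrees.
The smaller angle between them is 19 degrees when |30H - 5.5t| = 19 or |30H - 5.5t| = 341.
With H = 10, solve 30 x 10 - 5.5t = +/- target for each target:
  t = (30 x 10 - 19) / 5.5 = 51.09
  t = (30 x 10 + 19) / 5.5 = 58
  t = (30 x 10 - 341) / 5.5 = -7.45 (outside (0, 60))
  t = (30 x 10 + 341) / 5.5 = 116.55 (outside (0, 60))
Valid solutions in (0, 60): {51.09, 58} minutes.
The second occurrence is t = 58 minutes.
The hands form a 19-degree angle at 58 minutes past 10:00.

Final answer: 58 minutes past 10:00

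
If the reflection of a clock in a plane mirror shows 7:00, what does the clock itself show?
Reflection across the vertical (12-6) axis maps a hand at angle A degrees to (360 - A) degrees, which sends a reading of T minutes past 12:00 to (720 - T) minutes past 12:00.
Mirror reads 7:00 = 420 minutes past 12:00.
Actual time: (720 - 420) mod 720 = 300 minutes = 5:00.

Final answer: 5:00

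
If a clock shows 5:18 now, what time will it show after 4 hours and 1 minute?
Starting time: 5:18
Adding 1 minute to 18 minutes: 18 + 1 = 19 minutes
Adding 4 hours: 5 + 4 = 9
Final time: 9:19

Final answer: 9:19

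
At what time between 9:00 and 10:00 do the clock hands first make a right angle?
At t minutes past 9:00, the hour hand is at 30 x 9 + 0.5t degrees and the minute hand is at 6t degrees.
The smaller angle between them is 90 degrees when |30H - 5.5t| = 90 or |30H - 5.5t| = 270.
With H = 9, solve 30 x 9 - 5.5t = +/- target for each target:
  t = (30 x 9 - 90) / 5.5 = 32.73
  t = (30 x 9 + 90) / 5.5 = 65.45 (outside (0, 60))
  t = (30 x 9 - 270) / 5.5 = 0 (outside (0, 60))
  t = (30 x 9 + 270) / 5.5 = 98.18 (outside (0, 60))
Valid solutions in (0, 60): {32.73} minutes.
First occurrence: t = 32.73 minutes.
The hands are at right angles at 32.73 minutes past 9:00.

Final answer: 32.73 minutes past 9:00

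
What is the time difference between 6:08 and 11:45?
From 6:08 to 11:45:
(11 x 60 + 45) - (6 x 60 + 8) = 705 - 368 = 337 minutes
= 5 hours and 37 minutes

Final answer: 5 hours and 37 minutes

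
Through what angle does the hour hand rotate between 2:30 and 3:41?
The hour hand moves 0.5 degrees per minute.
Time elapsed: 3:41 - 2:30 = 71 minutes
Angular displacement: 71 x 0.5 = 35.5 degrees

Final answer: 35.5 degrees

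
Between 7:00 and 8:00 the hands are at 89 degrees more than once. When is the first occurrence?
At t minutes past 7:00, the hour hand is at 30 x 7 + 0.5t degrees and the minute hand is at 6t degrees.
The smaller angle between them is 89 degrees when |30H - 5.5t| = 89 or |30H - 5.5t| = 271.
With H = 7, solve 30 x 7 - 5.5t = +/- target for each target:
  t = (30 x 7 - 89) / 5.5 = 22
  t = (30 x 7 + 89) / 5.5 = 54.36
  t = (30 x 7 - 271) / 5.5 = -11.09 (outside (0, 60))
  t = (30 x 7 + 271) / 5.5 = 87.45 (outside (0, 60))
Valid solutions in (0, 60): {22, 54.36} minutes.
The first occurrence is t = 22 minutes.
The hands form a 89-degree angle at 22 minutes past 7:00.

Final answer: 22 minutes past 7:00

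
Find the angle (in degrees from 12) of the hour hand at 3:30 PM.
The hour hand moves 30 degrees per hour and 0.5 degrees per minute.
At 3:30: (3) x 30 + 30 x 0.5 = 90 + 15 = 105 degrees

Final answer: 105 degrees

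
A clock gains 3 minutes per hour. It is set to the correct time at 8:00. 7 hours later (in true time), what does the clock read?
For every 60 true minutes, the faulty clock advances 60 + 3 = 63 minutes.
True elapsed: 7 hours = 420 minutes.
Faulty clock advances: 420 x 63/60 = 441 minutes (drift: 21 minutes ahead).
Shown time: 8:00 + 441 minutes = 3:21.

Final answer: 3:21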